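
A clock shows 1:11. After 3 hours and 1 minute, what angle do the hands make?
First find the time 3 hours and 1 minute after 1:11.
Total minutes: 1 x 60 + 11 + 3 x 60 + 1 = 252.
252 mod 720 = 252 minutes = 4:12.
Now compute the angle at 4:12:
Hour hand: 4 x 30 + 12 x 0.5 = 126 degrees
Minute hand: 12 x 6 = 72 degrees
Difference: |126 - 72| = 54 degrees
The angle is 54 degrees

Final answer: 54 degrees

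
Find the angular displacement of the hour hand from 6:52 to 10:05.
The hour hand moves 0.5 degrees per minute.
Time elapsed: 10:05 - 6:52 = 193 minutes
Angular displacement: 193 x 0.5 = 96.5 degrees

Final answer: 96.5 degrees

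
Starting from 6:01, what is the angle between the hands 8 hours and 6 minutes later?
First find the time 8 hours and 6 minutes after 6:01.
Total minutes: 6 x 60 + 1 + 8 x 60 + 6 = 847.
847 mod 720 = 127 minutes = 2:07.
Now compute the angle at 2:07:
Hour hand: 2 x 30 + 7 x 0.5 = 63.5 degrees
Minute hand: 7 x 6 = 42 degrees
Difference: |63.5 - 42| = 21.5 degrees
The angle is 21.5 degrees

Final answer: 21.5 degrees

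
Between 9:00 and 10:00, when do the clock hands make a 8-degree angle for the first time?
At t minutes past 9:00, the hour hand is at 30 x 9 + 0.5t degrees and the minute hand is at 6t degrees.
The smaller angle between them is 8 degrees when |30H - 5.5t| = 8 or |30H - 5.5t| = 352.
With H = 9, solve 30 x 9 - 5.5t = +/- target for each target:
  t = (30 x 9 - 8) / 5.5 = 47.64
  t = (30 x 9 + 8) / 5.5 = 50.55
  t = (30 x 9 - 352) / 5.5 = -14.91 (outside (0, 60))
  t = (30 x 9 + 352) / 5.5 = 113.09 (outside (0, 60))
Valid solutions in (0, 60): {47.64, 50.55} minutes.
The first occurrence is t = 47.64 minutes.
The hands form a 8-degree angle at 47.64 minutes past 9:00.

Final answer: 47.64 minutes past 9:00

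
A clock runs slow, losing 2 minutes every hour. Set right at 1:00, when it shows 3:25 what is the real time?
For every 60 true minutes, the faulty clock advances 58 minutes, so 1 faulty-clock minute corresponds to 60/58 true minutes.
From 1:00 to 3:25 on the faulty dial is 145 minutes.
True elapsed: 145 x 60/58 = 150 minutes = 2 hours and 30 minutes.
True time: 1:00 + 2 hours and 30 minutes = 3:30.

Final answer: 3:30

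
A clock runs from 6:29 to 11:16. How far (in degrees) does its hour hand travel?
The hour hand moves 0.5 degrees per minute.
Time elapsed: 11:16 - 6:29 = 287 minutes
Angular displacement: 287 x 0.5 = 143.5 degrees

Final answer: 143.5 degrees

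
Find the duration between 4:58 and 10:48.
From 4:58 to 10:48:
(10 x 60 + 48) - (4 x 60 + 58) = 648 - 298 = 350 minutes
= 5 hours and 50 minutes

Final answer: 5 hours and 50 minutes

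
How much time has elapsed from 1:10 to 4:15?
From 1:10 to 4:15:
(4 x 60 + 15) - (1 x 60 + 10) = 255 - 70 = 185 minutes
= 3 hours and 5 minutes

Final answer: 3 hours and 5 minutes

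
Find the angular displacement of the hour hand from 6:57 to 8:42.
The hour hand moves 0.5 degrees per minute.
Time elapsed: 8:42 - 6:57 = 105 minutes
Angular displacement: 105 x 0.5 = 52.5 degrees

Final answer: 52.5 degrees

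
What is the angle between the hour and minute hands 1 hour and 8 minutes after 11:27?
First find the time 1 hour and 8 minutes after 11:27.
Total minutes: 11 x 60 + 27 + 1 x 60 + 8 = 755.
755 mod 720 = 35 minutes = 12:35.
Now compute the angle at 12:35:
Hour hand: 0 x 30 + 35 x 0.5 = 17.5 degrees
Minute hand: 35 x 6 = 210 degrees
Difference: |17.5 - 210| = 192.5 degrees
Smaller angle: 360 - 192.5 = 167.5 degrees

Final answer: 167.5 degrees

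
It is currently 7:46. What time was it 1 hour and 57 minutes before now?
Starting time: 7:46 = 466 total minutes past 12:00
Subtracting: 1 hour and 57 minutes = 117 minutes
466 - 117 = 349 minutes
= 5 hours and 49 minutes past 12:00 = 5:49

Final answer: 5:49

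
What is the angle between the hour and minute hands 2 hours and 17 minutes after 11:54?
First find the time 2 hours and 17 minutes after 11:54.
Total minutes: 11 x 60 + 54 + 2 x 60 + 17 = 851.
851 mod 720 = 131 minutes = 2:11.
Now compute the angle at 2:11:
Hour hand: 2 x 30 + 11 x 0.5 = 65.5 degrees
Minute hand: 11 x 6 = 66 degrees
Difference: |65.5 - 66| = 0.5 degrees
The angle is 0.5 degrees

Final answer: 0.5 degrees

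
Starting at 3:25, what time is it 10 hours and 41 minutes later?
Starting time: 3:25
Adding 41 minutes to 25 minutes: 25 + 41 = 66 minutes = 1 hour and 6 minutes
Adding 10 hours: 3 + 10 + 1 (carry) = 14 - 12 = 2
Final time: 2:06

Final answer: 2:06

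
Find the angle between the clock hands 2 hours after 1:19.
First find the time 2 hours after 1:19.
Total minutes: 1 x 60 + 19 + 2 x 60 + 0 = 199.
199 mod 720 = 199 minutes = 3:19.
Now compute the angle at 3:19:
Hour hand: 3 x 30 + 19 x 0.5 = 99.5 degrees
Minute hand: 19 x 6 = 114 degrees
Difference: |99.5 - 114| = 14.5 degrees
The angle is 14.5 degrees

Final answer: 14.5 degrees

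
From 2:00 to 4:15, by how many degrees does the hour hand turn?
The hour hand moves 0.5 degrees per minute.
Time elapsed: 4:15 - 2:00 = 135 minutes
Angular displacement: 135 x 0.5 = 67.5 degrees

Final answer: 67.5 degrees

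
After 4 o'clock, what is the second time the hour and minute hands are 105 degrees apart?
At t minutes past 4:00, the hour hand is at 30 x 4 + 0.5t degrees and the minute hand is at 6t degrees.
The smaller angle between them is 105 degrees when |30H - 5.5t| = 105 or |30H - 5.5t| = 255.
With H = 4, solve 30 x 4 - 5.5t = +/- target for each target:
  t = (30 x 4 - 105) / 5.5 = 2.73
  t = (30 x 4 + 105) / 5.5 = 40.91
  t = (30 x 4 - 255) / 5.5 = -24.55 (outside (0, 60))
  t = (30 x 4 + 255) / 5.5 = 68.18 (outside (0, 60))
Valid solutions in (0, 60): {2.73, 40.91} minutes.
The second occurrence is t = 40.91 minutes.
The hands form a 105-degree angle at 40.91 minutes past 4:00.

Final answer: 40.91 minutes past 4:00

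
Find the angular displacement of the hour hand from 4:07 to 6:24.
The hour hand moves 0.5 degrees per minute.
Time elapsed: 6:24 - 4:07 = 137 minutes
Angular displacement: 137 x 0.5 = 68.5 degrees

Final answer: 68.5 degrees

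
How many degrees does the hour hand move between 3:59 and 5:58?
The hour hand moves 0.5 degrees per minute.
Time elapsed: 5:58 - 3:59 = 119 minutes
Angular displacement: 119 x 0.5 = 59.5 degrees

Final answer: 59.5 degrees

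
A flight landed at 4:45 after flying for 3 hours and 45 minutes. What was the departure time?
Starting time: 4:45 = 285 total minutes past 12:00
Subtracting: 3 hours and 45 minutes = 225 minutes
285 - 225 = 60 minutes
= 1 hour past 12:00 = 1:00

Final answer: 1:00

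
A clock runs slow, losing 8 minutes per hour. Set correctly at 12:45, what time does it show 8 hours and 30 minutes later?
For every 60 true minutes, the faulty clock advances 60 - 8 = 52 minutes.
True elapsed: 8 hours and 30 minutes = 510 minutes.
Faulty clock advances: 510 x 52/60 = 442 minutes (drift: 68 minutes behind).
Shown time: 12:45 + 442 minutes = 8:07.

Final answer: 8:07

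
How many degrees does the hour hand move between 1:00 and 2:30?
The hour hand moves 0.5 degrees per minute.
Time elapsed: 2:30 - 1:00 = 90 minutes
Angular displacement: 90 x 0.5 = 45 degrees

Final answer: 45 degrees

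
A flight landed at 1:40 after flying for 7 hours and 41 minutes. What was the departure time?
Starting time: 1:40 = 100 total minutes past 12:00
Subtracting: 7 hours and 41 minutes = 461 minutes
100 - 461 = -361 (negative, add 12 hours = 720) = 359 minutes
= 5 hours and 59 minutes past 12:00 = 5:59

Final answer: 5:59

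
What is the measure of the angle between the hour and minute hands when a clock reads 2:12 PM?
Hour hand position: 2 x 30 + 12 x 0.5 = 66 degrees
Minute hand position: 12 x 6 = 72 degrees
Difference: |66 - 72| = 6 degrees
The angle between the hands is 6 degrees

Final answer: 6 degrees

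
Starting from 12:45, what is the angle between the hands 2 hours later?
First find the time 2 hours after 12:45.
Total minutes: 12 x 60 + 45 + 2 x 60 + 0 = 885.
885 mod 720 = 165 minutes = 2:45.
Now compute the angle at 2:45:
Hour hand: 2 x 30 + 45 x 0.5 = 82.5 degrees
Minute hand: 45 x 6 = 270 degrees
Difference: |82.5 - 270| = 187.5 degrees
Smaller angle: 360 - 187.5 = 172.5 degrees

Final answer: 172.5 degrees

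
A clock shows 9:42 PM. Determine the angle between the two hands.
Hour hand position: 9 x 30 + 42 x 0.5 = 291 degrees
Minute hand position: 42 x 6 = 252 degrees
Difference: |291 - 252| = 39 degrees
The angle between the hands is 39 degrees

Final answer: 39 degrees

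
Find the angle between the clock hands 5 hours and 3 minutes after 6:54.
First find the time 5 hours and 3 minutes after 6:54.
Total minutes: 6 x 60 + 54 + 5 x 60 + 3 = 717.
717 mod 720 = 717 minutes = 11:57.
Now compute the angle at 11:57:
Hour hand: 11 x 30 + 57 x 0.5 = 358.5 degrees
Minute hand: 57 x 6 = 342 degrees
Difference: |358.5 - 342| = 16.5 degrees
The angle is 16.5 degrees

Final answer: 16.5 degrees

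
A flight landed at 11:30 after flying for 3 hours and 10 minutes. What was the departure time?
Starting time: 11:30 = 690 total minutes past 12:00
Subtracting: 3 hours and 10 minutes = 190 minutes
690 - 190 = 500 minutes
= 8 hours and 20 minutes past 12:00 = 8:20

Final answer: 8:20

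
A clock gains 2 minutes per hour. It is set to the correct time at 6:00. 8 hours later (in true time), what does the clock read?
For every 60 true minutes, the faulty clock advances 60 + 2 = 62 minutes.
True elapsed: 8 hours = 480 minutes.
Faulty clock advances: 480 x 62/60 = 496 minutes (drift: 16 minutes ahead).
Shown time: 6:00 + 496 minutes = 2:16.

Final answer: 2:16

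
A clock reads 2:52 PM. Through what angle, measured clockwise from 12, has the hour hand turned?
The hour hand moves 30 degrees per hour and 0.5 degrees per minute.
At 2:52: (2) x 30 + 52 x 0.5 = 60 + 26 = 86 degrees

Final answer: 86 degrees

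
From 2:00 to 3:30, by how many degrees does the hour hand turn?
The hour hand moves 0.5 degrees per minute.
Time elapsed: 3:30 - 2:00 = 90 minutes
Angular displacement: 90 x 0.5 = 45 degrees

Final answer: 45 degrees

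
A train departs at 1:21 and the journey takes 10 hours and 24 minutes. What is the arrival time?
Starting time: 1:21
Adding 24 minutes to 21 minutes: 21 + 24 = 45 minutes
Adding 10 hours: 1 + 10 = 11
Final time: 11:45

Final answer: 11:45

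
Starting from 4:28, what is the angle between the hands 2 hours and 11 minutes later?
First find the time 2 hours and 11 minutes after 4:28.
Total minutes: 4 x 60 + 28 + 2 x 60 + 11 = 399.
399 mod 720 = 399 minutes = 6:39.
Now compute the angle at 6:39:
Hour hand: 6 x 30 + 39 x 0.5 = 199.5 degrees
Minute hand: 39 x 6 = 234 degrees
Difference: |199.5 - 234| = 34.5 degrees
The angle is 34.5 degrees

Final answer: 34.5 degrees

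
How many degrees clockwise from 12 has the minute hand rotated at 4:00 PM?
The minute hand moves 6 degrees per minute.
At 4:00: 0 x 6 = 0 degrees

Final answer: 0 degrees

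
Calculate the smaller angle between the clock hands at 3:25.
Hour hand position: 3 x 30 + 25 x 0.5 = 102.5 degrees
Minute hand position: 25 x 6 = 150 degrees
Difference: |102.5 - 150| = 47.5 degrees
The angle between the hands is 47.5 degrees

Final answer: 47.5 degrees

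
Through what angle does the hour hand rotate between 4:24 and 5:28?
The hour hand moves 0.5 degrees per minute.
Time elapsed: 5:28 - 4:24 = 64 minutes
Angular displacement: 64 x 0.5 = 32 degrees

Final answer: 32 degrees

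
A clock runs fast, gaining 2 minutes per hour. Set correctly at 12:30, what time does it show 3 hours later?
For every 60 true minutes, the faulty clock advances 60 + 2 = 62 minutes.
True elapsed: 3 hours = 180 minutes.
Faulty clock advances: 180 x 62/60 = 186 minutes (drift: 6 minutes ahead).
Shown time: 12:30 + 186 minutes = 3:36.

Final answer: 3:36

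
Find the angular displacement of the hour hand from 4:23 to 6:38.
The hour hand moves 0.5 degrees per minute.
Time elapsed: 6:38 - 4:23 = 135 minutes
Angular displacement: 135 x 0.5 = 67.5 degrees

Final answer: 67.5 degrees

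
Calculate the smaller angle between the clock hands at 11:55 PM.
Hour hand position: 11 x 30 + 55 x 0.5 = 357.5 degrees
Minute hand position: 55 x 6 = 330 degrees
Difference: |357.5 - 330| = 27.5 degrees
The angle between the hands is 27.5 degrees

Final answer: 27.5 degrees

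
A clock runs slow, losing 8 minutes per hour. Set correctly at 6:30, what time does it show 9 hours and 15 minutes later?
For every 60 true minutes, the faulty clock advances 60 - 8 = 52 minutes.
True elapsed: 9 hours and 15 minutes = 555 minutes.
Faulty clock advances: 555 x 52/60 = 481 minutes (drift: 74 minutes behind).
Shown time: 6:30 + 481 minutes = 2:31.

Final answer: 2:31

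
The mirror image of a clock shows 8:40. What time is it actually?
Reflection across the vertical (12-6) axis maps a hand at angle A degrees to (360 - A) degrees, which sends a reading of T minutes past 12:00 to (720 - T) minutes past 12:00.
Mirror reads 8:40 = 520 minutes past 12:00.
Actual time: (720 - 520) mod 720 = 200 minutes = 3:20.

Final answer: 3:20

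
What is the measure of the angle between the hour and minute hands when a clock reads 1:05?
Hour hand position: 1 x 30 + 5 x 0.5 = 32.5 degrees
Minute hand position: 5 x 6 = 30 degrees
Difference: |32.5 - 30| = 2.5 degrees
The angle between the hands is 2.5 degrees

Final answer: 2.5 degrees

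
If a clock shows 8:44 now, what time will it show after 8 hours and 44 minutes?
Starting time: 8:44
Adding 44 minutes to 44 minutes: 44 + 44 = 88 minutes = 1 hour and 28 minutes
Adding 8 hours: 8 + 8 + 1 (carry) = 17 - 12 = 5
Final time: 5:28

Final answer: 5:28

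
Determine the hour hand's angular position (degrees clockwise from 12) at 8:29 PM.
The hour hand moves 30 degrees per hour and 0.5 degrees per minute.
At 8:29: (8) x 30 + 29 x 0.5 = 240 + 14.5 = 254.5 degrees

Final answer: 254.5 degrees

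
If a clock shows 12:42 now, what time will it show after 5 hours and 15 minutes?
Starting time: 12:42
Adding 15 minutes to 42 minutes: 42 + 15 = 57 minutes
Adding 5 hours: 12 + 5 = 17 - 12 = 5
Final time: 5:57

Final answer: 5:57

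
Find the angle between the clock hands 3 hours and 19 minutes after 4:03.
First find the time 3 hours and 19 minutes after 4:03.
Total minutes: 4 x 60 + 3 + 3 x 60 + 19 = 442.
442 mod 720 = 442 minutes = 7:22.
Now compute the angle at 7:22:
Hour hand: 7 x 30 + 22 x 0.5 = 221 degrees
Minute hand: 22 x 6 = 132 degrees
Difference: |221 - 132| = 89 degrees
The angle is 89 degrees

Final answer: 89 degrees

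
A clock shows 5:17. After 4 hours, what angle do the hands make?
First find the time 4 hours after 5:17.
Total minutes: 5 x 60 + 17 + 4 x 60 + 0 = 557.
557 mod 720 = 557 minutes = 9:17.
Now compute the angle at 9:17:
Hour hand: 9 x 30 + 17 x 0.5 = 278.5 degrees
Minute hand: 17 x 6 = 102 degrees
Difference: |278.5 - 102| = 176.5 degrees
The angle is 176.5 degrees

Final answer: 176.5 degrees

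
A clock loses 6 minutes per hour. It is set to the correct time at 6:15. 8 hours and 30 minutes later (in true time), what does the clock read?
For every 60 true minutes, the faulty clock advances 60 - 6 = 54 minutes.
True elapsed: 8 hours and 30 minutes = 510 minutes.
Faulty clock advances: 510 x 54/60 = 459 minutes (drift: 51 minutes behind).
Shown time: 6:15 + 459 minutes = 1:54.

Final answer: 1:54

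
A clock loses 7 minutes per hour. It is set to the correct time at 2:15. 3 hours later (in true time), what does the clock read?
For every 60 true minutes, the faulty clock advances 60 - 7 = 53 minutes.
True elapsed: 3 hours = 180 minutes.
Faulty clock advances: 180 x 53/60 = 159 minutes (drift: 21 minutes behind).
Shown time: 2:15 + 159 minutes = 4:54.

Final answer: 4:54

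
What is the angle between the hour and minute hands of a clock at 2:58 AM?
Hour hand position: 2 x 30 + 58 x 0.5 = 89 degrees
Minute hand position: 58 x 6 = 348 degrees
Difference: |89 - 348| = 259 degrees
Since 259 > 180, the smaller angle is 360 - 259 = 101 degrees

Final answer: 101 degrees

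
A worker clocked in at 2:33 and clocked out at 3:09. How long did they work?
From 2:33 to 3:09:
(3 x 60 + 9) - (2 x 60 + 33) = 189 - 153 = 36 minutes
= 36 minutes

Final answer: 36 minutes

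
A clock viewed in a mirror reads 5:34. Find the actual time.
Reflection across the vertical (12-6) axis maps a hand at angle A degrees to (360 - A) degrees, which sends a reading of T minutes past 12:00 to (720 - T) minutes past 12:00.
Mirror reads 5:34 = 334 minutes past 12:00.
Actual time: (720 - 334) mod 720 = 386 minutes = 6:26.

Final answer: 6:26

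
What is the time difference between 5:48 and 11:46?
From 5:48 to 11:46:
(11 x 60 + 46) - (5 x 60 + 48) = 706 - 348 = 358 minutes
= 5 hours and 58 minutes

Final answer: 5 hours and 58 minutes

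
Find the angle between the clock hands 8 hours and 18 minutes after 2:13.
First find the time 8 hours and 18 minutes after 2:13.
Total minutes: 2 x 60 + 13 + 8 x 60 + 18 = 631.
631 mod 720 = 631 minutes = 10:31.
Now compute the angle at 10:31:
Hour hand: 10 x 30 + 31 x 0.5 = 315.5 degrees
Minute hand: 31 x 6 = 186 degrees
Difference: |315.5 - 186| = 129.5 degrees
The angle is 129.5 degrees

Final answer: 129.5 degrees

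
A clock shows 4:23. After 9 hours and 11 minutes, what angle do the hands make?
First find the time 9 hours and 11 minutes after 4:23.
Total minutes: 4 x 60 + 23 + 9 x 60 + 11 = 814.
814 mod 720 = 94 minutes = 1:34.
Now compute the angle at 1:34:
Hour hand: 1 x 30 + 34 x 0.5 = 47 degrees
Minute hand: 34 x 6 = 204 degrees
Difference: |47 - 204| = 157 degrees
The angle is 157 degrees

Final answer: 157 degrees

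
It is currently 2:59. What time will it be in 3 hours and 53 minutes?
Starting time: 2:59
Adding 53 minutes to 59 minutes: 59 + 53 = 112 minutes = 1 hour and 52 minutes
Adding 3 hours: 2 + 3 + 1 (carry) = 6
Final time: 6:52

Final answer: 6:52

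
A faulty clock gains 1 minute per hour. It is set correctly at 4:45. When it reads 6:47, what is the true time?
For every 60 true minutes, the faulty clock advances 61 minutes, so 1 faulty-clock minute corresponds to 60/61 true minutes.
From 4:45 to 6:47 on the faulty dial is 122 minutes.
True elapsed: 122 x 60/61 = 120 minutes = 2 hours.
True time: 4:45 + 2 hours = 6:45.

Final answer: 6:45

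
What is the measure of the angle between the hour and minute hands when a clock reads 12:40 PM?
Hour hand position: 0 x 30 + 40 x 0.5 = 20 degrees
Minute hand position: 40 x 6 = 240 degrees
Difference: |20 - 240| = 220 degrees
Since 220 > 180, the smaller angle is 360 - 220 = 140 degrees

Final answer: 140 degrees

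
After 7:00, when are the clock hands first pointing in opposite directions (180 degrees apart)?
For hands to be 180 degrees apart: |30H - 5.5t| = 180
With H = 7: t = (30 x 7 + 180)/5.5 = 70.91 or t = (30 x 7 - 180)/5.5 = 5.45
First valid solution (0 < t < 60): t = 5.45 minutes
The hands are opposite at 5.45 minutes past 7:00.

Final answer: 5.45 minutes past 7:00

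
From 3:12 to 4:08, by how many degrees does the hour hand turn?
The hour hand moves 0.5 degrees per minute.
Time elapsed: 4:08 - 3:12 = 56 minutes
Angular displacement: 56 x 0.5 = 28 degrees

Final answer: 28 degrees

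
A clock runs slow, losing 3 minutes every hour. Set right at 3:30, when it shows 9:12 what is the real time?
For every 60 true minutes, the faulty clock advances 57 minutes, so 1 faulty-clock minute corresponds to 60/57 true minutes.
From 3:30 to 9:12 on the faulty dial is 342 minutes.
True elapsed: 342 x 60/57 = 360 minutes = 6 hours.
True time: 3:30 + 6 hours = 9:30.

Final answer: 9:30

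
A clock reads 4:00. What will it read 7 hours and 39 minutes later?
Starting time: 4:00
Adding 39 minutes to 0 minutes: 0 + 39 = 39 minutes
Adding 7 hours: 4 + 7 = 11
Final time: 11:39

Final answer: 11:39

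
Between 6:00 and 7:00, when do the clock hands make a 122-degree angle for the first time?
At t minutes past 6:00, the hour hand is at 30 x 6 + 0.5t degrees and the minute hand is at 6t degrees.
The smaller angle between them is 122 degrees when |30H - 5.5t| = 122 or |30H - 5.5t| = 238.
With H = 6, solve 30 x 6 - 5.5t = +/- target for each target:
  t = (30 x 6 - 122) / 5.5 = 10.55
  t = (30 x 6 + 122) / 5.5 = 54.91
  t = (30 x 6 - 238) / 5.5 = -10.55 (outside (0, 60))
  t = (30 x 6 + 238) / 5.5 = 76 (outside (0, 60))
Valid solutions in (0, 60): {10.55, 54.91} minutes.
The first occurrence is t = 10.55 minutes.
The hands form a 122-degree angle at 10.55 minutes past 6:00.

Final answer: 10.55 minutes past 6:00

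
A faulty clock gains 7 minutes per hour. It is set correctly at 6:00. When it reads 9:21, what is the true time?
For every 60 true minutes, the faulty clock advances 67 minutes, so 1 faulty-clock minute corresponds to 60/67 true minutes.
From 6:00 to 9:21 on the faulty dial is 201 minutes.
True elapsed: 201 x 60/67 = 180 minutes = 3 hours.
True time: 6:00 + 3 hours = 9:00.

Final answer: 9:00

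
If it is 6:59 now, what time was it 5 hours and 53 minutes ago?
Starting time: 6:59 = 419 total minutes past 12:00
Subtracting: 5 hours and 53 minutes = 353 minutes
419 - 353 = 66 minutes
= 1 hour and 6 minutes past 12:00 = 1:06

Final answer: 1:06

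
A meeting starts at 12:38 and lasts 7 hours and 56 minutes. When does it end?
Starting time: 12:38
Adding 56 minutes to 38 minutes: 38 + 56 = 94 minutes = 1 hour and 34 minutes
Adding 7 hours: 12 + 7 + 1 (carry) = 20 - 12 = 8
Final time: 8:34

Final answer: 8:34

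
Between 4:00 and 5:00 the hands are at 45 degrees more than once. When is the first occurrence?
At t minutes past 4:00, the hour hand is at 30 x 4 + 0.5t degrees and the minute hand is at 6t degrees.
The smaller angle between them is 45 degrees when |30H - 5.5t| = 45 or |30H - 5.5t| = 315.
With H = 4, solve 30 x 4 - 5.5t = +/- target for each target:
  t = (30 x 4 - 45) / 5.5 = 13.64
  t = (30 x 4 + 45) / 5.5 = 30
  t = (30 x 4 - 315) / 5.5 = -35.45 (outside (0, 60))
  t = (30 x 4 + 315) / 5.5 = 79.09 (outside (0, 60))
Valid solutions in (0, 60): {13.64, 30} minutes.
The first occurrence is t = 13.64 minutes.
The hands form a 45-degree angle at 13.64 minutes past 4:00.

Final answer: 13.64 minutes past 4:00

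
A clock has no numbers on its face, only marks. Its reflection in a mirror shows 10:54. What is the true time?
Reflection across the vertical (12-6) axis maps a hand at angle A degrees to (360 - A) degrees, which sends a reading of T minutes past 12:00 to (720 - T) minutes past 12:00.
Mirror reads 10:54 = 654 minutes past 12:00.
Actual time: (720 - 654) mod 720 = 66 minutes = 1:06.

Final answer: 1:06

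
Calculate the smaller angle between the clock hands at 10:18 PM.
Hour hand position: 10 x 30 + 18 x 0.5 = 309 degrees
Minute hand position: 18 x 6 = 108 degrees
Difference: |309 - 108| = 201 degrees
Since 201 > 180, the smaller angle is 360 - 201 = 159 degrees

Final answer: 159 degrees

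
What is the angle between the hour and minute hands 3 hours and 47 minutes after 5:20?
First find the time 3 hours and 47 minutes after 5:20.
Total minutes: 5 x 60 + 20 + 3 x 60 + 47 = 547.
547 mod 720 = 547 minutes = 9:07.
Now compute the angle at 9:07:
Hour hand: 9 x 30 + 7 x 0.5 = 273.5 degrees
Minute hand: 7 x 6 = 42 degrees
Difference: |273.5 - 42| = 231.5 degrees
Smaller angle: 360 - 231.5 = 128.5 degrees

Final answer: 128.5 degrees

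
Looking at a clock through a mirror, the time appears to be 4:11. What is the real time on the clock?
Reflection across the vertical (12-6) axis maps a hand at angle A degrees to (360 - A) degrees, which sends a reading of T minutes past 12:00 to (720 - T) minutes past 12:00.
Mirror reads 4:11 = 251 minutes past 12:00.
Actual time: (720 - 251) mod 720 = 469 minutes = 7:49.

Final answer: 7:49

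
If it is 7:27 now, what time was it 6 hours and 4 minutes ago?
Starting time: 7:27 = 447 total minutes past 12:00
Subtracting: 6 hours and 4 minutes = 364 minutes
447 - 364 = 83 minutes
= 1 hour and 23 minutes past 12:00 = 1:23

Final answer: 1:23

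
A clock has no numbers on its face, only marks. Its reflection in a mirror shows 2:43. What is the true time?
Reflection across the vertical (12-6) axis maps a hand at angle A degrees to (360 - A) degrees, which sends a reading of T minutes past 12:00 to (720 - T) minutes past 12:00.
Mirror reads 2:43 = 163 minutes past 12:00.
Actual time: (720 - 163) mod 720 = 557 minutes = 9:17.

Final answer: 9:17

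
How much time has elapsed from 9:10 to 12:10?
From 9:10 to 12:10:
(12 x 60 + 10) - (9 x 60 + 10) = 730 - 550 = 180 minutes
= 3 hours

Final answer: 3 hours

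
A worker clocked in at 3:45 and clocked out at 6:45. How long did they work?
From 3:45 to 6:45:
(6 x 60 + 45) - (3 x 60 + 45) = 405 - 225 = 180 minutes
= 3 hours

Final answer: 3 hours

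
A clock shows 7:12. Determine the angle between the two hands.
Hour hand position: 7 x 30 + 12 x 0.5 = 216 degrees
Minute hand position: 12 x 6 = 72 degrees
Difference: |216 - 72| = 144 degrees
The angle between the hands is 144 degrees

Final answer: 144 degrees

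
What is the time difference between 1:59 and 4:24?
From 1:59 to 4:24:
(4 x 60 + 24) - (1 x 60 + 59) = 264 - 119 = 145 minutes
= 2 hours and 25 minutes

Final answer: 2 hours and 25 minutes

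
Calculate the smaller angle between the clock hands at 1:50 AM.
Hour hand position: 1 x 30 + 50 x 0.5 = 55 degrees
Minute hand position: 50 x 6 = 300 degrees
Difference: |55 - 300| = 245 degrees
Since 245 > 180, the smaller angle is 360 - 245 = 115 degrees

Final answer: 115 degrees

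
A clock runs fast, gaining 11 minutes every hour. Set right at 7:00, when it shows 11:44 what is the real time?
For every 60 true minutes, the faulty clock advances 71 minutes, so 1 faulty-clock minute corresponds to 60/71 true minutes.
From 7:00 to 11:44 on the faulty dial is 284 minutes.
True elapsed: 284 x 60/71 = 240 minutes = 4 hours.
True time: 7:00 + 4 hours = 11:00.

Final answer: 11:00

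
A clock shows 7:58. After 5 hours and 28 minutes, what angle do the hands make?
First find the time 5 hours and 28 minutes after 7:58.
Total minutes: 7 x 60 + 58 + 5 x 60 + 28 = 806.
806 mod 720 = 86 minutes = 1:26.
Now compute the angle at 1:26:
Hour hand: 1 x 30 + 26 x 0.5 = 43 degrees
Minute hand: 26 x 6 = 156 degrees
Difference: |43 - 156| = 113 degrees
The angle is 113 degrees

Final answer: 113 degrees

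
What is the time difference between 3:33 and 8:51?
From 3:33 to 8:51:
(8 x 60 + 51) - (3 x 60 + 33) = 531 - 213 = 318 minutes
= 5 hours and 18 minutes

Final answer: 5 hours and 18 minutes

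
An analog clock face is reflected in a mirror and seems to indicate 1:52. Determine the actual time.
Reflection across the vertical (12-6) axis maps a hand at angle A degrees to (360 - A) degrees, which sends a reading of T minutes past 12:00 to (720 - T) minutes past 12:00.
Mirror reads 1:52 = 112 minutes past 12:00.
Actual time: (720 - 112) mod 720 = 608 minutes = 10:08.

Final answer: 10:08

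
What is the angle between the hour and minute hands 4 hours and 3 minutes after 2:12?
First find the time 4 hours and 3 minutes after 2:12.
Total minutes: 2 x 60 + 12 + 4 x 60 + 3 = 375.
375 mod 720 = 375 minutes = 6:15.
Now compute the angle at 6:15:
Hour hand: 6 x 30 + 15 x 0.5 = 187.5 degrees
Minute hand: 15 x 6 = 90 degrees
Difference: |187.5 - 90| = 97.5 degrees
The angle is 97.5 degrees

Final answer: 97.5 degrees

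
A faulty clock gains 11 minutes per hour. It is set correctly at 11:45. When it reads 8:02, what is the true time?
For every 60 true minutes, the faulty clock advances 71 minutes, so 1 faulty-clock minute corresponds to 60/71 true minutes.
From 11:45 to 8:02 on the faulty dial is 497 minutes.
True elapsed: 497 x 60/71 = 420 minutes = 7 hours.
True time: 11:45 + 7 hours = 6:45.

Final answer: 6:45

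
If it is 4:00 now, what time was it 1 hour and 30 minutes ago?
Starting time: 4:00 = 240 total minutes past 12:00
Subtracting: 1 hour and 30 minutes = 90 minutes
240 - 90 = 150 minutes
= 2 hours and 30 minutes past 12:00 = 2:30

Final answer: 2:30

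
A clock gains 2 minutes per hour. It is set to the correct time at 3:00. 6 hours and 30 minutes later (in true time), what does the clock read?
For every 60 true minutes, the faulty clock advances 60 + 2 = 62 minutes.
True elapsed: 6 hours and 30 minutes = 390 minutes.
Faulty clock advances: 390 x 62/60 = 403 minutes (drift: 13 minutes ahead).
Shown time: 3:00 + 403 minutes = 9:43.

Final answer: 9:43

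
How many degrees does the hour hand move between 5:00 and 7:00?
The hour hand moves 0.5 degrees per minute.
Time elapsed: 7:00 - 5:00 = 120 minutes
Angular displacement: 120 x 0.5 = 60 degrees

Final answer: 60 degrees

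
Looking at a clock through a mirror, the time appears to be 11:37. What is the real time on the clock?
Reflection across the vertical (12-6) axis maps a hand at angle A degrees to (360 - A) degrees, which sends a reading of T minutes past 12:00 to (720 - T) minutes past 12:00.
Mirror reads 11:37 = 697 minutes past 12:00.
Actual time: (720 - 697) mod 720 = 23 minutes = 12:23.

Final answer: 12:23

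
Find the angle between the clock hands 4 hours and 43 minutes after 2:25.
First find the time 4 hours and 43 minutes after 2:25.
Total minutes: 2 x 60 + 25 + 4 x 60 + 43 = 428.
428 mod 720 = 428 minutes = 7:08.
Now compute the angle at 7:08:
Hour hand: 7 x 30 + 8 x 0.5 = 214 degrees
Minute hand: 8 x 6 = 48 degrees
Difference: |214 - 48| = 166 degrees
The angle is 166 degrees

Final answer: 166 degrees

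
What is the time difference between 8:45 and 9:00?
From 8:45 to 9:00:
(9 x 60 + 0) - (8 x 60 + 45) = 540 - 525 = 15 minutes
= 15 minutes

Final answer: 15 minutes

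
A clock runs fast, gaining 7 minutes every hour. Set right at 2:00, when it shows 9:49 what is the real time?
For every 60 true minutes, the faulty clock advances 67 minutes, so 1 faulty-clock minute corresponds to 60/67 true minutes.
From 2:00 to 9:49 on the faulty dial is 469 minutes.
True elapsed: 469 x 60/67 = 420 minutes = 7 hours.
True time: 2:00 + 7 hours = 9:00.

Final answer: 9:00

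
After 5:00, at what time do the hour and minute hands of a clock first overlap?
The minute hand gains 5.5 degrees per minute on the hour hand.
At 5:00, the hour hand is at 150 degrees and the minute hand is at 0 degrees.
The gap is 150 degrees. Time to close: 150/5.5 = 60 x 5/11 = 27.27 minutes.
The hands overlap at 27.27 minutes past 5:00.

Final answer: 27.27 minutes past 5:00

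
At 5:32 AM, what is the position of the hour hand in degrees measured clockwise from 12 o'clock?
The hour hand moves 30 degrees per hour and 0.5 degrees per minute.
At 5:32: (5) x 30 + 32 x 0.5 = 150 + 16 = 166 degrees

Final answer: 166 degrees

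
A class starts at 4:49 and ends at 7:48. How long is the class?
From 4:49 to 7:48:
(7 x 60 + 48) - (4 x 60 + 49) = 468 - 289 = 179 minutes
= 2 hours and 59 minutes

Final answer: 2 hours and 59 minutes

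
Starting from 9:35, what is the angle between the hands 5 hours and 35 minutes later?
First find the time 5 hours and 35 minutes after 9:35.
Total minutes: 9 x 60 + 35 + 5 x 60 + 35 = 910.
910 mod 720 = 190 minutes = 3:10.
Now compute the angle at 3:10:
Hour hand: 3 x 30 + 10 x 0.5 = 95 degrees
Minute hand: 10 x 6 = 60 degrees
Difference: |95 - 60| = 35 degrees
The angle is 35 degrees

Final answer: 35 degrees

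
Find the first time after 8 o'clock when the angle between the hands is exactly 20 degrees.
At t minutes past 8:00, the hour hand is at 30 x 8 + 0.5t degrees and the minute hand is at 6t degrees.
The smaller angle between them is 20 degrees when |30H - 5.5t| = 20 or |30H - 5.5t| = 340.
With H = 8, solve 30 x 8 - 5.5t = +/- target for each target:
  t = (30 x 8 - 20) / 5.5 = 40
  t = (30 x 8 + 20) / 5.5 = 47.27
  t = (30 x 8 - 340) / 5.5 = -18.18 (outside (0, 60))
  t = (30 x 8 + 340) / 5.5 = 105.45 (outside (0, 60))
Valid solutions in (0, 60): {40, 47.27} minutes.
The first occurrence is t = 40 minutes.
The hands form a 20-degree angle at 40 minutes past 8:00.

Final answer: 40 minutes past 8:00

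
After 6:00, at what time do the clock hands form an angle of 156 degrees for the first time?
At t minutes past 6:00, the hour hand is at 30 x 6 + 0.5t degrees and the minute hand is at 6t degrees.
The smaller angle between them is 156 degrees when |30H - 5.5t| = 156 or |30H - 5.5t| = 204.
With H = 6, solve 30 x 6 - 5.5t = +/- target for each target:
  t = (30 x 6 - 156) / 5.5 = 4.36
  t = (30 x 6 + 156) / 5.5 = 61.09 (outside (0, 60))
  t = (30 x 6 - 204) / 5.5 = -4.36 (outside (0, 60))
  t = (30 x 6 + 204) / 5.5 = 69.82 (outside (0, 60))
Valid solutions in (0, 60): {4.36} minutes.
The first occurrence is t = 4.36 minutes.
The hands form a 156-degree angle at 4.36 minutes past 6:00.

Final answer: 4.36 minutes past 6:00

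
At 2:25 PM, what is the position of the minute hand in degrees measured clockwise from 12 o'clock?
The minute hand moves 6 degrees per minute.
At 2:25: 25 x 6 = 150 degrees

Final answer: 150 degrees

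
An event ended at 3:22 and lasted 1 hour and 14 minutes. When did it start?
Starting time: 3:22 = 202 total minutes past 12:00
Subtracting: 1 hour and 14 minutes = 74 minutes
202 - 74 = 128 minutes
= 2 hours and 8 minutes past 12:00 = 2:08

Final answer: 2:08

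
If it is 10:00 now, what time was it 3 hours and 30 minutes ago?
Starting time: 10:00 = 600 total minutes past 12:00
Subtracting: 3 hours and 30 minutes = 210 minutes
600 - 210 = 390 minutes
= 6 hours and 30 minutes past 12:00 = 6:30

Final answer: 6:30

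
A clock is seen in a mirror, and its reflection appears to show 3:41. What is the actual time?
Reflection across the vertical (12-6) axis maps a hand at angle A degrees to (360 - A) degrees, which sends a reading of T minutes past 12:00 to (720 - T) minutes past 12:00.
Mirror reads 3:41 = 221 minutes past 12:00.
Actual time: (720 - 221) mod 720 = 499 minutes = 8:19.

Final answer: 8:19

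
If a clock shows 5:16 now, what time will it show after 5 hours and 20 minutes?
Starting time: 5:16
Adding 20 minutes to 16 minutes: 16 + 20 = 36 minutes
Adding 5 hours: 5 + 5 = 10
Final time: 10:36

Final answer: 10:36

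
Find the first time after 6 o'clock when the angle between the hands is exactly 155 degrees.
At t minutes past 6:00, the hour hand is at 30 x 6 + 0.5t degrees and the minute hand is at 6t degrees.
The smaller angle between them is 155 degrees when |30H - 5.5t| = 155 or |30H - 5.5t| = 205.
With H = 6, solve 30 x 6 - 5.5t = +/- target for each target:
  t = (30 x 6 - 155) / 5.5 = 4.55
  t = (30 x 6 + 155) / 5.5 = 60.91 (outside (0, 60))
  t = (30 x 6 - 205) / 5.5 = -4.55 (outside (0, 60))
  t = (30 x 6 + 205) / 5.5 = 70 (outside (0, 60))
Valid solutions in (0, 60): {4.55} minutes.
The first occurrence is t = 4.55 minutes.
The hands form a 155-degree angle at 4.55 minutes past 6:00.

Final answer: 4.55 minutes past 6:00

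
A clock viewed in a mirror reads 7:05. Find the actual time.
Reflection across the vertical (12-6) axis maps a hand at angle A degrees to (360 - A) degrees, which sends a reading of T minutes past 12:00 to (720 - T) minutes past 12:00.
Mirror reads 7:05 = 425 minutes past 12:00.
Actual time: (720 - 425) mod 720 = 295 minutes = 4:55.

Final answer: 4:55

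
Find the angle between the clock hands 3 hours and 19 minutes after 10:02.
First find the time 3 hours and 19 minutes after 10:02.
Total minutes: 10 x 60 + 2 + 3 x 60 + 19 = 801.
801 mod 720 = 81 minutes = 1:21.
Now compute the angle at 1:21:
Hour hand: 1 x 30 + 21 x 0.5 = 40.5 degrees
Minute hand: 21 x 6 = 126 degrees
Difference: |40.5 - 126| = 85.5 degrees
The angle is 85.5 degrees

Final answer: 85.5 degrees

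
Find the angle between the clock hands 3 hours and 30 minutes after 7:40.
First find the time 3 hours and 30 minutes after 7:40.
Total minutes: 7 x 60 + 40 + 3 x 60 + 30 = 670.
670 mod 720 = 670 minutes = 11:10.
Now compute the angle at 11:10:
Hour hand: 11 x 30 + 10 x 0.5 = 335 degrees
Minute hand: 10 x 6 = 60 degrees
Difference: |335 - 60| = 275 degrees
Smaller angle: 360 - 275 = 85 degrees

Final answer: 85 degrees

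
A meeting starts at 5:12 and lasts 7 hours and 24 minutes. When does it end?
Starting time: 5:12
Adding 24 minutes to 12 minutes: 12 + 24 = 36 minutes
Adding 7 hours: 5 + 7 = 12
Final time: 12:36

Final answer: 12:36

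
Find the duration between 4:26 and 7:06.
From 4:26 to 7:06:
(7 x 60 + 6) - (4 x 60 + 26) = 426 - 266 = 160 minutes
= 2 hours and 40 minutes

Final answer: 2 hours and 40 minutes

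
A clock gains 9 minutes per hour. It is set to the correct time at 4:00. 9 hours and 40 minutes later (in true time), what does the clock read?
For every 60 true minutes, the faulty clock advances 60 + 9 = 69 minutes.
True elapsed: 9 hours and 40 minutes = 580 minutes.
Faulty clock advances: 580 x 69/60 = 667 minutes (drift: 87 minutes ahead).
Shown time: 4:00 + 667 minutes = 3:07.

Final answer: 3:07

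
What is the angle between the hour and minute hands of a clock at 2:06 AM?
Hour hand position: 2 x 30 + 6 x 0.5 = 63 degrees
Minute hand position: 6 x 6 = 36 degrees
Difference: |63 - 36| = 27 degrees
The angle between the hands is 27 degrees

Final answer: 27 degrees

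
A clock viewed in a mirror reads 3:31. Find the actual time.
Reflection across the vertical (12-6) axis maps a hand at angle A degrees to (360 - A) degrees, which sends a reading of T minutes past 12:00 to (720 - T) minutes past 12:00.
Mirror reads 3:31 = 211 minutes past 12:00.
Actual time: (720 - 211) mod 720 = 509 minutes = 8:29.

Final answer: 8:29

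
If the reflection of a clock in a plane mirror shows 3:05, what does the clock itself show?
Reflection across the vertical (12-6) axis maps a hand at angle A degrees to (360 - A) degrees, which sends a reading of T minutes past 12:00 to (720 - T) minutes past 12:00.
Mirror reads 3:05 = 185 minutes past 12:00.
Actual time: (720 - 185) mod 720 = 535 minutes = 8:55.

Final answer: 8:55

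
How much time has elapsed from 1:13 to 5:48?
From 1:13 to 5:48:
(5 x 60 + 48) - (1 x 60 + 13) = 348 - 73 = 275 minutes
= 4 hours and 35 minutes

Final answer: 4 hours and 35 minutes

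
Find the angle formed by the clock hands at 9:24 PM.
Hour hand position: 9 x 30 + 24 x 0.5 = 282 degrees
Minute hand position: 24 x 6 = 144 degrees
Difference: |282 - 144| = 138 degrees
The angle between the hands is 138 degrees

Final answer: 138 degrees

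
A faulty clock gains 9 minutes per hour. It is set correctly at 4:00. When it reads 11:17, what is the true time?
For every 60 true minutes, the faulty clock advances 69 minutes, so 1 faulty-clock minute corresponds to 60/69 true minutes.
From 4:00 to 11:17 on the faulty dial is 437 minutes.
True elapsed: 437 x 60/69 = 380 minutes = 6 hours and 20 minutes.
True time: 4:00 + 6 hours and 20 minutes = 10:20.

Final answer: 10:20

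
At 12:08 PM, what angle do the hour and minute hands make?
Hour hand position: 0 x 30 + 8 x 0.5 = 4 degrees
Minute hand position: 8 x 6 = 48 degrees
Difference: |4 - 48| = 44 degrees
The angle between the hands is 44 degrees

Final answer: 44 degrees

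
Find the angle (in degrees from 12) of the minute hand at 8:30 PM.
The minute hand moves 6 degrees per minute.
At 8:30: 30 x 6 = 180 degrees

Final answer: 180 degrees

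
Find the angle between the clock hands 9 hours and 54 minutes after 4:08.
First find the time 9 hours and 54 minutes after 4:08.
Total minutes: 4 x 60 + 8 + 9 x 60 + 54 = 842.
842 mod 720 = 122 minutes = 2:02.
Now compute the angle at 2:02:
Hour hand: 2 x 30 + 2 x 0.5 = 61 degrees
Minute hand: 2 x 6 = 12 degrees
Difference: |61 - 12| = 49 degrees
The angle is 49 degrees

Final answer: 49 degrees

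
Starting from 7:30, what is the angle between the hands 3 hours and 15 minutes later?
First find the time 3 hours and 15 minutes after 7:30.
Total minutes: 7 x 60 + 30 + 3 x 60 + 15 = 645.
645 mod 720 = 645 minutes = 10:45.
Now compute the angle at 10:45:
Hour hand: 10 x 30 + 45 x 0.5 = 322.5 degrees
Minute hand: 45 x 6 = 270 degrees
Difference: |322.5 - 270| = 52.5 degrees
The angle is 52.5 degrees

Final answer: 52.5 degrees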